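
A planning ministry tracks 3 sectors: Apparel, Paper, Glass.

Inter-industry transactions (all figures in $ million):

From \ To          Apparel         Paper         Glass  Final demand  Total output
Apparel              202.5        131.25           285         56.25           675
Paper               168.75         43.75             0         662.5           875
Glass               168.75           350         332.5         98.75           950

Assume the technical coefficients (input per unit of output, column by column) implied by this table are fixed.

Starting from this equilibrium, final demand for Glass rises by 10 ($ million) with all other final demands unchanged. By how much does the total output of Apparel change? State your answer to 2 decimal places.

Technical coefficients a_ij = z_ij / X_j:
  a_11 = 202.5/675 = 0.30, a_21 = 168.75/675 = 0.25, a_31 = 168.75/675 = 0.25
  a_12 = 131.25/875 = 0.15, a_22 = 43.75/875 = 0.05, a_32 = 350/875 = 0.40
  a_13 = 285/950 = 0.30, a_23 = 0/950 = 0.00, a_33 = 332.5/950 = 0.35
I − A =
  [   0.70    -0.15    -0.30]
  [  -0.25     0.95     0.00]
  [  -0.25    -0.40     0.65]
Cofactors of I−A, C_ij = (−1)^(i+j)·(minor ij) (rows/columns in the sector order above):
  C_11 = (0.95)(0.65) − (0.00)(-0.40) = 0.6175
  C_12 = −[(-0.25)(0.65) − (0.00)(-0.25)] = 0.1625
  C_13 = (-0.25)(-0.40) − (0.95)(-0.25) = 0.3375
  C_21 = −[(-0.15)(0.65) − (-0.30)(-0.40)] = 0.2175
  C_22 = (0.70)(0.65) − (-0.30)(-0.25) = 0.3800
  C_23 = −[(0.70)(-0.40) − (-0.15)(-0.25)] = 0.3175
  C_31 = (-0.15)(0.00) − (-0.30)(0.95) = 0.2850
  C_32 = −[(0.70)(0.00) − (-0.30)(-0.25)] = 0.0750
  C_33 = (0.70)(0.95) − (-0.15)(-0.25) = 0.6275
det(I−A) = Σ_j (I−A)_1j·C_1j = (0.70)(0.6175) + (-0.15)(0.1625) + (-0.30)(0.3375) = 0.306625
adj(I−A) = Cᵀ =
  [ 0.6175   0.2175   0.2850]
  [ 0.1625   0.3800   0.0750]
  [ 0.3375   0.3175   0.6275]
(I − A)⁻¹ = adj(I−A) / det(I−A) ≈
  [   2.0139     0.7093     0.9295]
  [   0.5300     1.2393     0.2446]
  [   1.1007     1.0355     2.0465]
Δx = (I − A)⁻¹ Δd with Δd having +10 in the Glass component and 0 elsewhere.
So Δx_1 = L_13 · (+10), where L_13 = adj(I−A)_13 / det(I−A) = 0.2850 / 0.306625.
Δx_1 = 0.2850 × (+10) / 0.306625 = 2.85 / 0.306625 ≈ 9.29.

Δx_1 = 9.29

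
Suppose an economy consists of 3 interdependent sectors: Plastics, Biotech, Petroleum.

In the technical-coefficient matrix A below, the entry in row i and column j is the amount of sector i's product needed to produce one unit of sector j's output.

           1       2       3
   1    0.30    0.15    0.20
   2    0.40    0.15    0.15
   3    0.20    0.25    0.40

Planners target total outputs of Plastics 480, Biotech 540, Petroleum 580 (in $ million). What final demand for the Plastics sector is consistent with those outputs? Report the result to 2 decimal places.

d_1 = 139.00

I − A =
  [   0.70    -0.15    -0.20]
  [  -0.40     0.85    -0.15]
  [  -0.20    -0.25     0.60]
d = (I − A) x:
  d_1 = (+0.70)·480 + (-0.15)·540 + (-0.20)·580 = 139.00
  d_2 = (-0.40)·480 + (+0.85)·540 + (-0.15)·580 = 180.00
  d_3 = (-0.20)·480 + (-0.25)·540 + (+0.60)·580 = 117.00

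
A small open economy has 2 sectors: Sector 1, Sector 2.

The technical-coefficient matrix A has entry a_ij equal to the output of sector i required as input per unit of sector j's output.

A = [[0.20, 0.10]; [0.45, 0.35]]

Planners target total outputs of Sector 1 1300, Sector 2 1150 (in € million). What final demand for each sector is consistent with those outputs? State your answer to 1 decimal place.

d_1 = 925.0, d_2 = 162.5

I − A =
  [   0.80    -0.10]
  [  -0.45     0.65]
d = (I − A) x:
  d_1 = (+0.80)·1300 + (-0.10)·1150 = 925.0
  d_2 = (-0.45)·1300 + (+0.65)·1150 = 162.5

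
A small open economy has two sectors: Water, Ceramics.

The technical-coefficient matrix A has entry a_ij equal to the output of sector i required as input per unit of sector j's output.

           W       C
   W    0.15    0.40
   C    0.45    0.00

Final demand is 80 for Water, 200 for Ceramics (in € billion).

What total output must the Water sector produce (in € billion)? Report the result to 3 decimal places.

x_W = 238.806

I − A =
  [   0.85    -0.40]
  [  -0.45     1.00]
det(I−A) = (0.85)(1.00) − (-0.40)(-0.45) = 0.6700
adj(I−A) = [[1.00, 0.40], [0.45, 0.85]]
(I − A)⁻¹ = adj(I−A) / det(I−A) ≈
  [   1.4925     0.5970]
  [   0.6716     1.2687]
x = (I − A)⁻¹ d = adj(I−A)·d / det(I−A), with det(I−A) = 0.6700:
  x_W = (1.00·80 + 0.40·200) / 0.6700 = 160.00 / 0.6700 ≈ 238.806
  x_C = (0.45·80 + 0.85·200) / 0.6700 = 206.00 / 0.6700 ≈ 307.463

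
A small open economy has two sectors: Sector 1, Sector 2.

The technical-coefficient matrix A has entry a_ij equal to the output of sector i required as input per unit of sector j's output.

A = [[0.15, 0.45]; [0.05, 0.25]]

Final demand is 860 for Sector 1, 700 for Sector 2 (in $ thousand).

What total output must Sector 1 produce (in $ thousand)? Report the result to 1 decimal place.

x_1 = 1561.0

I − A =
  [   0.85    -0.45]
  [  -0.05     0.75]
det(I−A) = (0.85)(0.75) − (-0.45)(-0.05) = 0.6150
adj(I−A) = [[0.75, 0.45], [0.05, 0.85]]
(I − A)⁻¹ = adj(I−A) / det(I−A) ≈
  [   1.2195     0.7317]
  [   0.0813     1.3821]
x = (I − A)⁻¹ d = adj(I−A)·d / det(I−A), with det(I−A) = 0.6150:
  x_1 = (0.75·860 + 0.45·700) / 0.6150 = 960.00 / 0.6150 ≈ 1561.0
  x_2 = (0.05·860 + 0.85·700) / 0.6150 = 638.00 / 0.6150 ≈ 1037.4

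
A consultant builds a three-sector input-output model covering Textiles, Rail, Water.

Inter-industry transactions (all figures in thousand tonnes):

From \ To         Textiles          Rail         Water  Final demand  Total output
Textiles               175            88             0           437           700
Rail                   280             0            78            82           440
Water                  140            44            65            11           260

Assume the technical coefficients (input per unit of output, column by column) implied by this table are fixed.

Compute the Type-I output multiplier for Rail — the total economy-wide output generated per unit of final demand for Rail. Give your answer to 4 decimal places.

m_R = 1.7682

Technical coefficients a_ij = z_ij / X_j:
  a_TT = 175/700 = 0.25, a_RT = 280/700 = 0.40, a_WT = 140/700 = 0.20
  a_TR = 88/440 = 0.20, a_RR = 0/440 = 0.00, a_WR = 44/440 = 0.10
  a_TW = 0/260 = 0.00, a_RW = 78/260 = 0.30, a_WW = 65/260 = 0.25
I − A =
  [   0.75    -0.20     0.00]
  [  -0.40     1.00    -0.30]
  [  -0.20    -0.10     0.75]
Cofactors of I−A, C_ij = (−1)^(i+j)·(minor ij) (rows/columns in the sector order above):
  C_11 = (1.00)(0.75) − (-0.30)(-0.10) = 0.7200
  C_12 = −[(-0.40)(0.75) − (-0.30)(-0.20)] = 0.3600
  C_13 = (-0.40)(-0.10) − (1.00)(-0.20) = 0.2400
  C_21 = −[(-0.20)(0.75) − (0.00)(-0.10)] = 0.1500
  C_22 = (0.75)(0.75) − (0.00)(-0.20) = 0.5625
  C_23 = −[(0.75)(-0.10) − (-0.20)(-0.20)] = 0.1150
  C_31 = (-0.20)(-0.30) − (0.00)(1.00) = 0.0600
  C_32 = −[(0.75)(-0.30) − (0.00)(-0.40)] = 0.2250
  C_33 = (0.75)(1.00) − (-0.20)(-0.40) = 0.6700
det(I−A) = Σ_j (I−A)_1j·C_1j = (0.75)(0.7200) + (-0.20)(0.3600) + (0.00)(0.2400) = 0.4680
adj(I−A) = Cᵀ =
  [ 0.7200   0.1500   0.0600]
  [ 0.3600   0.5625   0.2250]
  [ 0.2400   0.1150   0.6700]
(I − A)⁻¹ = adj(I−A) / det(I−A) ≈
  [   1.53846     0.32051     0.12821]
  [   0.76923     1.20192     0.48077]
  [   0.51282     0.24573     1.43162]
The output multiplier for sector j is the column-j sum of the Leontief inverse (I − A)⁻¹ = adj(I−A) / det(I−A).
Column R of adj(I−A): (0.1500, 0.5625, 0.1150); det(I−A) = 0.4680.
m_R = (0.1500 + 0.5625 + 0.1150) / 0.4680 = 0.8275 / 0.4680 ≈ 1.7682.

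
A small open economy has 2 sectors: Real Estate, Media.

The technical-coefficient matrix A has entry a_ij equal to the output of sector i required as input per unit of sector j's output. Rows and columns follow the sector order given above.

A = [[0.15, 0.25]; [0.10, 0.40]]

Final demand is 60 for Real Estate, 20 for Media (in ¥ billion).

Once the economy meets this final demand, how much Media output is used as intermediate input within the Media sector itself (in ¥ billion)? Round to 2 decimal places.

I − A =
  [   0.85    -0.25]
  [  -0.10     0.60]
det(I−A) = (0.85)(0.60) − (-0.25)(-0.10) = 0.4850
adj(I−A) = [[0.60, 0.25], [0.10, 0.85]]
(I − A)⁻¹ = adj(I−A) / det(I−A) ≈
  [   1.2371     0.5155]
  [   0.2062     1.7526]
First solve x = (I − A)⁻¹ d = adj(I−A)·d / det(I−A); in particular x_2 = (0.10·60 + 0.85·20) / 0.4850 = 23.00 / 0.4850 ≈ 47.4227.
Intermediate flow from 2 to 2: z_22 = a_22 · x_2 = 0.40 × 23.00 / 0.4850 = 9.20 / 0.4850 ≈ 18.97.

z_22 = 18.97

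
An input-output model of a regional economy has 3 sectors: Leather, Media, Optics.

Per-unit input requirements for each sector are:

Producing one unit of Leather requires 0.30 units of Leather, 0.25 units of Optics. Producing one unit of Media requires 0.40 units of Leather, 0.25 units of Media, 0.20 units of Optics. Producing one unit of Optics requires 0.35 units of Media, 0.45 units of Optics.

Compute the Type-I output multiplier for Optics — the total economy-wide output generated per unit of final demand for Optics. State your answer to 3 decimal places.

I − A =
  [   0.70    -0.40     0.00]
  [   0.00     0.75    -0.35]
  [  -0.25    -0.20     0.55]
Cofactors of I−A, C_ij = (−1)^(i+j)·(minor ij) (rows/columns in the sector order above):
  C_11 = (0.75)(0.55) − (-0.35)(-0.20) = 0.3425
  C_12 = −[(0.00)(0.55) − (-0.35)(-0.25)] = 0.0875
  C_13 = (0.00)(-0.20) − (0.75)(-0.25) = 0.1875
  C_21 = −[(-0.40)(0.55) − (0.00)(-0.20)] = 0.2200
  C_22 = (0.70)(0.55) − (0.00)(-0.25) = 0.3850
  C_23 = −[(0.70)(-0.20) − (-0.40)(-0.25)] = 0.2400
  C_31 = (-0.40)(-0.35) − (0.00)(0.75) = 0.1400
  C_32 = −[(0.70)(-0.35) − (0.00)(0.00)] = 0.2450
  C_33 = (0.70)(0.75) − (-0.40)(0.00) = 0.5250
det(I−A) = Σ_j (I−A)_1j·C_1j = (0.70)(0.3425) + (-0.40)(0.0875) + (0.00)(0.1875) = 0.20475
adj(I−A) = Cᵀ =
  [ 0.3425   0.2200   0.1400]
  [ 0.0875   0.3850   0.2450]
  [ 0.1875   0.2400   0.5250]
(I − A)⁻¹ = adj(I−A) / det(I−A) ≈
  [   1.6728     1.0745     0.6838]
  [   0.4274     1.8803     1.1966]
  [   0.9158     1.1722     2.5641]
The output multiplier for sector j is the column-j sum of the Leontief inverse (I − A)⁻¹ = adj(I−A) / det(I−A).
Column 3 of adj(I−A): (0.1400, 0.2450, 0.5250); det(I−A) = 0.20475.
m_3 = (0.1400 + 0.2450 + 0.5250) / 0.20475 = 0.91 / 0.20475 ≈ 4.444.

m_3 = 4.444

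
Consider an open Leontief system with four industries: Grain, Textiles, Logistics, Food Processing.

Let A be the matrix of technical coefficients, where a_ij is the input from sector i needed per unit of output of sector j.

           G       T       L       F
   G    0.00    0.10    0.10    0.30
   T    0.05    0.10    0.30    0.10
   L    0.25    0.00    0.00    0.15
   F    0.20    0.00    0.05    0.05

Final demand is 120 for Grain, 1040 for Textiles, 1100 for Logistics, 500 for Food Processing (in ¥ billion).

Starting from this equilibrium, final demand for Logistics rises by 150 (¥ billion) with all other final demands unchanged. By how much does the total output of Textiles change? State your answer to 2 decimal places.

Δx_T = 55.76

I − A =
  [   1.00    -0.10    -0.10    -0.30]
  [  -0.05     0.90    -0.30    -0.10]
  [  -0.25     0.00     1.00    -0.15]
  [  -0.20     0.00    -0.05     0.95]
Compute the cofactors C_ij = (−1)^(i+j)·(3×3 minor ij) of I−A; the adjugate is their transpose:
adj(I−A) = Cᵀ =
  [ 0.848250   0.094250   0.128000   0.298000]
  [ 0.148625   0.852000   0.279500   0.180750]
  [ 0.240750   0.026750   0.794250   0.204250]
  [ 0.191250   0.021250   0.068750   0.865000]
det(I−A) = Σ_j (I−A)_1j·C_1j = (1.00)(0.848250) + (-0.10)(0.148625) + (-0.10)(0.240750) + (-0.30)(0.191250) = 0.7519375
(I − A)⁻¹ = adj(I−A) / det(I−A) ≈
  [   1.1281     0.1253     0.1702     0.3963]
  [   0.1977     1.1331     0.3717     0.2404]
  [   0.3202     0.0356     1.0563     0.2716]
  [   0.2543     0.0283     0.0914     1.1504]
Δx = (I − A)⁻¹ Δd with Δd having +150 in the Logistics component and 0 elsewhere.
So Δx_T = L_TL · (+150), where L_TL = adj(I−A)_TL / det(I−A) = 0.279500 / 0.7519375.
Δx_T = 0.279500 × (+150) / 0.7519375 = 41.925 / 0.7519375 ≈ 55.76.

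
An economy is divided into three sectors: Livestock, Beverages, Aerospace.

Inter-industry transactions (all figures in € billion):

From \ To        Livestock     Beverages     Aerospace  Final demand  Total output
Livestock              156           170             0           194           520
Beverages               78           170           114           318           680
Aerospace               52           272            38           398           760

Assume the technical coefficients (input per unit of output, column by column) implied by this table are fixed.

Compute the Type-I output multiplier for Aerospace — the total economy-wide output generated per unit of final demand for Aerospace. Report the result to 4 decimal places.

Technical coefficients a_ij = z_ij / X_j:
  a_11 = 156/520 = 0.30, a_21 = 78/520 = 0.15, a_31 = 52/520 = 0.10
  a_12 = 170/680 = 0.25, a_22 = 170/680 = 0.25, a_32 = 272/680 = 0.40
  a_13 = 0/760 = 0.00, a_23 = 114/760 = 0.15, a_33 = 38/760 = 0.05
I − A =
  [   0.70    -0.25     0.00]
  [  -0.15     0.75    -0.15]
  [  -0.10    -0.40     0.95]
Cofactors of I−A, C_ij = (−1)^(i+j)·(minor ij) (rows/columns in the sector order above):
  C_11 = (0.75)(0.95) − (-0.15)(-0.40) = 0.6525
  C_12 = −[(-0.15)(0.95) − (-0.15)(-0.10)] = 0.1575
  C_13 = (-0.15)(-0.40) − (0.75)(-0.10) = 0.1350
  C_21 = −[(-0.25)(0.95) − (0.00)(-0.40)] = 0.2375
  C_22 = (0.70)(0.95) − (0.00)(-0.10) = 0.6650
  C_23 = −[(0.70)(-0.40) − (-0.25)(-0.10)] = 0.3050
  C_31 = (-0.25)(-0.15) − (0.00)(0.75) = 0.0375
  C_32 = −[(0.70)(-0.15) − (0.00)(-0.15)] = 0.1050
  C_33 = (0.70)(0.75) − (-0.25)(-0.15) = 0.4875
det(I−A) = Σ_j (I−A)_1j·C_1j = (0.70)(0.6525) + (-0.25)(0.1575) + (0.00)(0.1350) = 0.417375
adj(I−A) = Cᵀ =
  [ 0.6525   0.2375   0.0375]
  [ 0.1575   0.6650   0.1050]
  [ 0.1350   0.3050   0.4875]
(I − A)⁻¹ = adj(I−A) / det(I−A) ≈
  [   1.56334     0.56903     0.08985]
  [   0.37736     1.59329     0.25157]
  [   0.32345     0.73076     1.16801]
The output multiplier for sector j is the column-j sum of the Leontief inverse (I − A)⁻¹ = adj(I−A) / det(I−A).
Column 3 of adj(I−A): (0.0375, 0.1050, 0.4875); det(I−A) = 0.417375.
m_3 = (0.0375 + 0.1050 + 0.4875) / 0.417375 = 0.63 / 0.417375 ≈ 1.5094.

m_3 = 1.5094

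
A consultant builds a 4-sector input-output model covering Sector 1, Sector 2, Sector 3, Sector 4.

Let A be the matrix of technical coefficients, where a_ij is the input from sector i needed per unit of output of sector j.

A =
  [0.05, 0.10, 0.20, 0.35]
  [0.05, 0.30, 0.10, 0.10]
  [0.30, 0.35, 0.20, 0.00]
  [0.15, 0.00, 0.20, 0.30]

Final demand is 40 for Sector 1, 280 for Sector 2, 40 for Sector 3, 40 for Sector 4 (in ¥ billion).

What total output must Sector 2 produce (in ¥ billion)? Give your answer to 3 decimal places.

x_2 = 500.294

I − A =
  [   0.95    -0.10    -0.20    -0.35]
  [  -0.05     0.70    -0.10    -0.10]
  [  -0.30    -0.35     0.80     0.00]
  [  -0.15     0.00    -0.20     0.70]
Compute the cofactors C_ij = (−1)^(i+j)·(3×3 minor ij) of I−A; the adjugate is their transpose:
adj(I−A) = Cᵀ =
  [ 0.360500   0.129500   0.156000   0.198750]
  [ 0.067000   0.427000   0.093750   0.094500]
  [ 0.164500   0.235375   0.423750   0.115875]
  [ 0.124250   0.095000   0.154500   0.446250]
det(I−A) = Σ_j (I−A)_1j·C_1j = (0.95)(0.360500) + (-0.10)(0.067000) + (-0.20)(0.164500) + (-0.35)(0.124250) = 0.2593875
(I − A)⁻¹ = adj(I−A) / det(I−A) ≈
  [   1.3898     0.4993     0.6014     0.7662]
  [   0.2583     1.6462     0.3614     0.3643]
  [   0.6342     0.9074     1.6337     0.4467]
  [   0.4790     0.3662     0.5956     1.7204]
x = (I − A)⁻¹ d = adj(I−A)·d / det(I−A), with det(I−A) = 0.2593875:
  x_1 = (0.360500·40 + 0.129500·280 + 0.156000·40 + 0.198750·40) / 0.2593875 = 64.87 / 0.2593875 ≈ 250.089
  x_2 = (0.067000·40 + 0.427000·280 + 0.093750·40 + 0.094500·40) / 0.2593875 = 129.77 / 0.2593875 ≈ 500.294
  x_3 = (0.164500·40 + 0.235375·280 + 0.423750·40 + 0.115875·40) / 0.2593875 = 94.07 / 0.2593875 ≈ 362.662
  x_4 = (0.124250·40 + 0.095000·280 + 0.154500·40 + 0.446250·40) / 0.2593875 = 55.60 / 0.2593875 ≈ 214.351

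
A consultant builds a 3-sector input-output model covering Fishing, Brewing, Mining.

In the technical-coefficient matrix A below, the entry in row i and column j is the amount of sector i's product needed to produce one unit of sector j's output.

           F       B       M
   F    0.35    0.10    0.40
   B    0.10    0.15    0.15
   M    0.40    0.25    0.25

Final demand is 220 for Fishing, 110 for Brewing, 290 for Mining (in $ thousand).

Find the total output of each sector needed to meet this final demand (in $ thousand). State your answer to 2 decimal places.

x_F = 1102.82, x_B = 458.13, x_M = 1127.55

I − A =
  [   0.65    -0.10    -0.40]
  [  -0.10     0.85    -0.15]
  [  -0.40    -0.25     0.75]
Cofactors of I−A, C_ij = (−1)^(i+j)·(minor ij) (rows/columns in the sector order above):
  C_11 = (0.85)(0.75) − (-0.15)(-0.25) = 0.6000
  C_12 = −[(-0.10)(0.75) − (-0.15)(-0.40)] = 0.1350
  C_13 = (-0.10)(-0.25) − (0.85)(-0.40) = 0.3650
  C_21 = −[(-0.10)(0.75) − (-0.40)(-0.25)] = 0.1750
  C_22 = (0.65)(0.75) − (-0.40)(-0.40) = 0.3275
  C_23 = −[(0.65)(-0.25) − (-0.10)(-0.40)] = 0.2025
  C_31 = (-0.10)(-0.15) − (-0.40)(0.85) = 0.3550
  C_32 = −[(0.65)(-0.15) − (-0.40)(-0.10)] = 0.1375
  C_33 = (0.65)(0.85) − (-0.10)(-0.10) = 0.5425
det(I−A) = Σ_j (I−A)_1j·C_1j = (0.65)(0.6000) + (-0.10)(0.1350) + (-0.40)(0.3650) = 0.2305
adj(I−A) = Cᵀ =
  [ 0.6000   0.1750   0.3550]
  [ 0.1350   0.3275   0.1375]
  [ 0.3650   0.2025   0.5425]
(I − A)⁻¹ = adj(I−A) / det(I−A) ≈
  [   2.6030     0.7592     1.5401]
  [   0.5857     1.4208     0.5965]
  [   1.5835     0.8785     2.3536]
x = (I − A)⁻¹ d = adj(I−A)·d / det(I−A), with det(I−A) = 0.2305:
  x_F = (0.6000·220 + 0.1750·110 + 0.3550·290) / 0.2305 = 254.20 / 0.2305 ≈ 1102.82
  x_B = (0.1350·220 + 0.3275·110 + 0.1375·290) / 0.2305 = 105.60 / 0.2305 ≈ 458.13
  x_M = (0.3650·220 + 0.2025·110 + 0.5425·290) / 0.2305 = 259.90 / 0.2305 ≈ 1127.55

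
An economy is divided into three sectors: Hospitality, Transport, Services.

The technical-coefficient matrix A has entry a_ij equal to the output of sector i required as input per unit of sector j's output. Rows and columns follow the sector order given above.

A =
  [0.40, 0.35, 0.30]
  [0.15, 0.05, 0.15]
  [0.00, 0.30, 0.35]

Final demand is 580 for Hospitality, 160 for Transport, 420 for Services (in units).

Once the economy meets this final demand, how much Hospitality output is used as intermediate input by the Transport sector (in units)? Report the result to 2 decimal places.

z_HT = 207.78

I − A =
  [   0.60    -0.35    -0.30]
  [  -0.15     0.95    -0.15]
  [   0.00    -0.30     0.65]
Cofactors of I−A, C_ij = (−1)^(i+j)·(minor ij) (rows/columns in the sector order above):
  C_11 = (0.95)(0.65) − (-0.15)(-0.30) = 0.5725
  C_12 = −[(-0.15)(0.65) − (-0.15)(0.00)] = 0.0975
  C_13 = (-0.15)(-0.30) − (0.95)(0.00) = 0.0450
  C_21 = −[(-0.35)(0.65) − (-0.30)(-0.30)] = 0.3175
  C_22 = (0.60)(0.65) − (-0.30)(0.00) = 0.3900
  C_23 = −[(0.60)(-0.30) − (-0.35)(0.00)] = 0.1800
  C_31 = (-0.35)(-0.15) − (-0.30)(0.95) = 0.3375
  C_32 = −[(0.60)(-0.15) − (-0.30)(-0.15)] = 0.1350
  C_33 = (0.60)(0.95) − (-0.35)(-0.15) = 0.5175
det(I−A) = Σ_j (I−A)_1j·C_1j = (0.60)(0.5725) + (-0.35)(0.0975) + (-0.30)(0.0450) = 0.295875
adj(I−A) = Cᵀ =
  [ 0.5725   0.3175   0.3375]
  [ 0.0975   0.3900   0.1350]
  [ 0.0450   0.1800   0.5175]
(I − A)⁻¹ = adj(I−A) / det(I−A) ≈
  [   1.9349     1.0731     1.1407]
  [   0.3295     1.3181     0.4563]
  [   0.1521     0.6084     1.7490]
First solve x = (I − A)⁻¹ d = adj(I−A)·d / det(I−A); in particular x_T = (0.0975·580 + 0.3900·160 + 0.1350·420) / 0.295875 = 175.65 / 0.295875 ≈ 593.6629.
Intermediate flow from H to T: z_HT = a_HT · x_T = 0.35 × 175.65 / 0.295875 = 61.4775 / 0.295875 ≈ 207.78.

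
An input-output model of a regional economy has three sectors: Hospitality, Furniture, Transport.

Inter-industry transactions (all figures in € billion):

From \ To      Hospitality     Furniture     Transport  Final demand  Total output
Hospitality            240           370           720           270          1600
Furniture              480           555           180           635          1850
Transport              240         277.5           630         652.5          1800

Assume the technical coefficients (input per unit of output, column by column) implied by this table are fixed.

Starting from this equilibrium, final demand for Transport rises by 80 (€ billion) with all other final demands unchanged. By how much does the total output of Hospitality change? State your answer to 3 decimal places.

Δx_H = 88.235

Technical coefficients a_ij = z_ij / X_j:
  a_HH = 240/1600 = 0.15, a_FH = 480/1600 = 0.30, a_TH = 240/1600 = 0.15
  a_HF = 370/1850 = 0.20, a_FF = 555/1850 = 0.30, a_TF = 277.5/1850 = 0.15
  a_HT = 720/1800 = 0.40, a_FT = 180/1800 = 0.10, a_TT = 630/1800 = 0.35
I − A =
  [   0.85    -0.20    -0.40]
  [  -0.30     0.70    -0.10]
  [  -0.15    -0.15     0.65]
Cofactors of I−A, C_ij = (−1)^(i+j)·(minor ij) (rows/columns in the sector order above):
  C_11 = (0.70)(0.65) − (-0.10)(-0.15) = 0.4400
  C_12 = −[(-0.30)(0.65) − (-0.10)(-0.15)] = 0.2100
  C_13 = (-0.30)(-0.15) − (0.70)(-0.15) = 0.1500
  C_21 = −[(-0.20)(0.65) − (-0.40)(-0.15)] = 0.1900
  C_22 = (0.85)(0.65) − (-0.40)(-0.15) = 0.4925
  C_23 = −[(0.85)(-0.15) − (-0.20)(-0.15)] = 0.1575
  C_31 = (-0.20)(-0.10) − (-0.40)(0.70) = 0.3000
  C_32 = −[(0.85)(-0.10) − (-0.40)(-0.30)] = 0.2050
  C_33 = (0.85)(0.70) − (-0.20)(-0.30) = 0.5350
det(I−A) = Σ_j (I−A)_1j·C_1j = (0.85)(0.4400) + (-0.20)(0.2100) + (-0.40)(0.1500) = 0.2720
adj(I−A) = Cᵀ =
  [ 0.4400   0.1900   0.3000]
  [ 0.2100   0.4925   0.2050]
  [ 0.1500   0.1575   0.5350]
(I − A)⁻¹ = adj(I−A) / det(I−A) ≈
  [   1.6176     0.6985     1.1029]
  [   0.7721     1.8107     0.7537]
  [   0.5515     0.5790     1.9669]
Δx = (I − A)⁻¹ Δd with Δd having +80 in the Transport component and 0 elsewhere.
So Δx_H = L_HT · (+80), where L_HT = adj(I−A)_HT / det(I−A) = 0.3000 / 0.2720.
Δx_H = 0.3000 × (+80) / 0.2720 = 24.00 / 0.2720 ≈ 88.235.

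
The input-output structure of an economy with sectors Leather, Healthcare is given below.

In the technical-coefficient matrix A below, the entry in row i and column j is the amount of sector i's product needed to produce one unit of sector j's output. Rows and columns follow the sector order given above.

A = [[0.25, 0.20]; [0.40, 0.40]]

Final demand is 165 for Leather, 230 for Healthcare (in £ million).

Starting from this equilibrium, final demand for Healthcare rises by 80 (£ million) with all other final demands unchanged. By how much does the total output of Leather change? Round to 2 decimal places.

Δx_1 = 43.24

I − A =
  [   0.75    -0.20]
  [  -0.40     0.60]
det(I−A) = (0.75)(0.60) − (-0.20)(-0.40) = 0.3700
adj(I−A) = [[0.60, 0.20], [0.40, 0.75]]
(I − A)⁻¹ = adj(I−A) / det(I−A) ≈
  [   1.6216     0.5405]
  [   1.0811     2.0270]
Δx = (I − A)⁻¹ Δd with Δd having +80 in the Healthcare component and 0 elsewhere.
So Δx_1 = L_12 · (+80), where L_12 = adj(I−A)_12 / det(I−A) = 0.20 / 0.3700.
Δx_1 = 0.20 × (+80) / 0.3700 = 16.00 / 0.3700 ≈ 43.24.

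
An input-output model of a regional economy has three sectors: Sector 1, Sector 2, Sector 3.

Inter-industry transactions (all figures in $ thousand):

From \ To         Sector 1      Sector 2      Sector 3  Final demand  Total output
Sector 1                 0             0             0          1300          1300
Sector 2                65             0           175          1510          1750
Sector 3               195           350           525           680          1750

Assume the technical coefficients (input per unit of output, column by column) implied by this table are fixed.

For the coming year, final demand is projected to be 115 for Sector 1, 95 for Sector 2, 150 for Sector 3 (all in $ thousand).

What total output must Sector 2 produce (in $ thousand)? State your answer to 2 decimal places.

Technical coefficients a_ij = z_ij / X_j:
  a_11 = 0/1300 = 0.00, a_21 = 65/1300 = 0.05, a_31 = 195/1300 = 0.15
  a_12 = 0/1750 = 0.00, a_22 = 0/1750 = 0.00, a_32 = 350/1750 = 0.20
  a_13 = 0/1750 = 0.00, a_23 = 175/1750 = 0.10, a_33 = 525/1750 = 0.30
I − A =
  [   1.00     0.00     0.00]
  [  -0.05     1.00    -0.10]
  [  -0.15    -0.20     0.70]
Cofactors of I−A, C_ij = (−1)^(i+j)·(minor ij) (rows/columns in the sector order above):
  C_11 = (1.00)(0.70) − (-0.10)(-0.20) = 0.6800
  C_12 = −[(-0.05)(0.70) − (-0.10)(-0.15)] = 0.0500
  C_13 = (-0.05)(-0.20) − (1.00)(-0.15) = 0.1600
  C_21 = −[(0.00)(0.70) − (0.00)(-0.20)] = 0.0000
  C_22 = (1.00)(0.70) − (0.00)(-0.15) = 0.7000
  C_23 = −[(1.00)(-0.20) − (0.00)(-0.15)] = 0.2000
  C_31 = (0.00)(-0.10) − (0.00)(1.00) = 0.0000
  C_32 = −[(1.00)(-0.10) − (0.00)(-0.05)] = 0.1000
  C_33 = (1.00)(1.00) − (0.00)(-0.05) = 1.0000
det(I−A) = Σ_j (I−A)_1j·C_1j = (1.00)(0.6800) + (0.00)(0.0500) + (0.00)(0.1600) = 0.6800
adj(I−A) = Cᵀ =
  [ 0.6800   0.0000   0.0000]
  [ 0.0500   0.7000   0.1000]
  [ 0.1600   0.2000   1.0000]
(I − A)⁻¹ = adj(I−A) / det(I−A) ≈
  [   1.0000     0.0000     0.0000]
  [   0.0735     1.0294     0.1471]
  [   0.2353     0.2941     1.4706]
x = (I − A)⁻¹ d = adj(I−A)·d / det(I−A), with det(I−A) = 0.6800:
  x_1 = (0.6800·115 + 0.0000·95 + 0.0000·150) / 0.6800 = 78.20 / 0.6800 = 115.00
  x_2 = (0.0500·115 + 0.7000·95 + 0.1000·150) / 0.6800 = 87.25 / 0.6800 ≈ 128.31
  x_3 = (0.1600·115 + 0.2000·95 + 1.0000·150) / 0.6800 = 187.40 / 0.6800 ≈ 275.59

x_2 = 128.31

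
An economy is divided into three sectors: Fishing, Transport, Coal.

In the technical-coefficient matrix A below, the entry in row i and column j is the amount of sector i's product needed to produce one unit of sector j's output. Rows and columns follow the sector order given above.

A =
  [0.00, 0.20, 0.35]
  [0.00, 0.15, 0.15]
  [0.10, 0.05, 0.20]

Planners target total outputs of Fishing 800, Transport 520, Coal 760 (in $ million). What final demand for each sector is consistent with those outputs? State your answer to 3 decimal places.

d_1 = 430.000, d_2 = 328.000, d_3 = 502.000

I − A =
  [   1.00    -0.20    -0.35]
  [   0.00     0.85    -0.15]
  [  -0.10    -0.05     0.80]
d = (I − A) x:
  d_1 = (+1.00)·800 + (-0.20)·520 + (-0.35)·760 = 430.000
  d_2 = (+0.00)·800 + (+0.85)·520 + (-0.15)·760 = 328.000
  d_3 = (-0.10)·800 + (-0.05)·520 + (+0.80)·760 = 502.000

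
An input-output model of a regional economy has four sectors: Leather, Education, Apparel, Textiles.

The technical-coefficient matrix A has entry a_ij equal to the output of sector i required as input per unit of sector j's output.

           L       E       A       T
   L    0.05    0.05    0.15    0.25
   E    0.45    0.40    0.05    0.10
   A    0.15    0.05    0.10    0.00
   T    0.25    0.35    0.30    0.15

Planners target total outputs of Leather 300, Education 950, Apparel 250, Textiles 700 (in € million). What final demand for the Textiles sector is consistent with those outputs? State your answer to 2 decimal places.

I − A =
  [   0.95    -0.05    -0.15    -0.25]
  [  -0.45     0.60    -0.05    -0.10]
  [  -0.15    -0.05     0.90     0.00]
  [  -0.25    -0.35    -0.30     0.85]
d = (I − A) x:
  d_L = (+0.95)·300 + (-0.05)·950 + (-0.15)·250 + (-0.25)·700 = 25.00
  d_E = (-0.45)·300 + (+0.60)·950 + (-0.05)·250 + (-0.10)·700 = 352.50
  d_A = (-0.15)·300 + (-0.05)·950 + (+0.90)·250 + (+0.00)·700 = 132.50
  d_T = (-0.25)·300 + (-0.35)·950 + (-0.30)·250 + (+0.85)·700 = 112.50

d_T = 112.50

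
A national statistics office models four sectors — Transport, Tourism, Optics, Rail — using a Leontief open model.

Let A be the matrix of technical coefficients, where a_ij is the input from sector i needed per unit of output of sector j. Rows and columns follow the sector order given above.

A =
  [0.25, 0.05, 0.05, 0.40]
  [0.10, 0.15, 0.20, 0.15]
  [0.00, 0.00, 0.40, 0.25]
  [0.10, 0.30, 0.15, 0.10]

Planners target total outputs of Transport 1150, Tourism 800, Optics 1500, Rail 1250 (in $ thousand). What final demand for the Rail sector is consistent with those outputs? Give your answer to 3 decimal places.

I − A =
  [   0.75    -0.05    -0.05    -0.40]
  [  -0.10     0.85    -0.20    -0.15]
  [   0.00     0.00     0.60    -0.25]
  [  -0.10    -0.30    -0.15     0.90]
d = (I − A) x:
  d_1 = (+0.75)·1150 + (-0.05)·800 + (-0.05)·1500 + (-0.40)·1250 = 247.500
  d_2 = (-0.10)·1150 + (+0.85)·800 + (-0.20)·1500 + (-0.15)·1250 = 77.500
  d_3 = (+0.00)·1150 + (+0.00)·800 + (+0.60)·1500 + (-0.25)·1250 = 587.500
  d_4 = (-0.10)·1150 + (-0.30)·800 + (-0.15)·1500 + (+0.90)·1250 = 545.000

d_4 = 545.000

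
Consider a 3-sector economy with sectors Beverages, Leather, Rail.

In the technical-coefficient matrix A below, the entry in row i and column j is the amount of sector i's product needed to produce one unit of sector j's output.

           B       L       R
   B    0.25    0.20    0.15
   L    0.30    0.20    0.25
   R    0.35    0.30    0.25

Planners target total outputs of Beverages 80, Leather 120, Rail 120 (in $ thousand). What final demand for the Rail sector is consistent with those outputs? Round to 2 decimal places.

I − A =
  [   0.75    -0.20    -0.15]
  [  -0.30     0.80    -0.25]
  [  -0.35    -0.30     0.75]
d = (I − A) x:
  d_B = (+0.75)·80 + (-0.20)·120 + (-0.15)·120 = 18.00
  d_L = (-0.30)·80 + (+0.80)·120 + (-0.25)·120 = 42.00
  d_R = (-0.35)·80 + (-0.30)·120 + (+0.75)·120 = 26.00

d_R = 26.00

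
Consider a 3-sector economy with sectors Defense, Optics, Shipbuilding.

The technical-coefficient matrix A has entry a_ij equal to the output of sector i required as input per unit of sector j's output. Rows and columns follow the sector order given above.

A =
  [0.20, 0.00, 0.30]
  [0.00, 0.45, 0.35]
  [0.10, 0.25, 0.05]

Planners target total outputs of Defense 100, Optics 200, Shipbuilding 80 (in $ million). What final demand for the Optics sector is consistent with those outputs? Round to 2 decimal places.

d_2 = 82.00

I − A =
  [   0.80     0.00    -0.30]
  [   0.00     0.55    -0.35]
  [  -0.10    -0.25     0.95]
d = (I − A) x:
  d_1 = (+0.80)·100 + (+0.00)·200 + (-0.30)·80 = 56.00
  d_2 = (+0.00)·100 + (+0.55)·200 + (-0.35)·80 = 82.00
  d_3 = (-0.10)·100 + (-0.25)·200 + (+0.95)·80 = 16.00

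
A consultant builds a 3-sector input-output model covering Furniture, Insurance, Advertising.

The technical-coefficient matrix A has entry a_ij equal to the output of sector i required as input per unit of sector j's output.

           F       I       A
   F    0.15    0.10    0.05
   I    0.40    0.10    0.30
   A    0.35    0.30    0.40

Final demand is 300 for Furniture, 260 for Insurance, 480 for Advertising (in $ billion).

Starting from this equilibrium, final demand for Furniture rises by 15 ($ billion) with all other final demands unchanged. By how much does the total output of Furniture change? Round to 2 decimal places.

Δx_F = 20.69

I − A =
  [   0.85    -0.10    -0.05]
  [  -0.40     0.90    -0.30]
  [  -0.35    -0.30     0.60]
Cofactors of I−A, C_ij = (−1)^(i+j)·(minor ij) (rows/columns in the sector order above):
  C_11 = (0.90)(0.60) − (-0.30)(-0.30) = 0.4500
  C_12 = −[(-0.40)(0.60) − (-0.30)(-0.35)] = 0.3450
  C_13 = (-0.40)(-0.30) − (0.90)(-0.35) = 0.4350
  C_21 = −[(-0.10)(0.60) − (-0.05)(-0.30)] = 0.0750
  C_22 = (0.85)(0.60) − (-0.05)(-0.35) = 0.4925
  C_23 = −[(0.85)(-0.30) − (-0.10)(-0.35)] = 0.2900
  C_31 = (-0.10)(-0.30) − (-0.05)(0.90) = 0.0750
  C_32 = −[(0.85)(-0.30) − (-0.05)(-0.40)] = 0.2750
  C_33 = (0.85)(0.90) − (-0.10)(-0.40) = 0.7250
det(I−A) = Σ_j (I−A)_1j·C_1j = (0.85)(0.4500) + (-0.10)(0.3450) + (-0.05)(0.4350) = 0.32625
adj(I−A) = Cᵀ =
  [ 0.4500   0.0750   0.0750]
  [ 0.3450   0.4925   0.2750]
  [ 0.4350   0.2900   0.7250]
(I − A)⁻¹ = adj(I−A) / det(I−A) ≈
  [   1.3793     0.2299     0.2299]
  [   1.0575     1.5096     0.8429]
  [   1.3333     0.8889     2.2222]
Δx = (I − A)⁻¹ Δd with Δd having +15 in the Furniture component and 0 elsewhere.
So Δx_F = L_FF · (+15), where L_FF = adj(I−A)_FF / det(I−A) = 0.4500 / 0.32625.
Δx_F = 0.4500 × (+15) / 0.32625 = 6.75 / 0.32625 ≈ 20.69.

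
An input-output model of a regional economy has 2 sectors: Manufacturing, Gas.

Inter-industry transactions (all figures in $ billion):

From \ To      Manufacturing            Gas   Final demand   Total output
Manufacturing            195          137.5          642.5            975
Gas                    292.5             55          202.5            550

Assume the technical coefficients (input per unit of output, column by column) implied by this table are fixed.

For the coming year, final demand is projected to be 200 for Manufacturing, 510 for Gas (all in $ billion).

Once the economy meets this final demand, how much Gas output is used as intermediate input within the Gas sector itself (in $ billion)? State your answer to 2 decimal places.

Technical coefficients a_ij = z_ij / X_j:
  a_11 = 195/975 = 0.20, a_21 = 292.5/975 = 0.30
  a_12 = 137.5/550 = 0.25, a_22 = 55/550 = 0.10
I − A =
  [   0.80    -0.25]
  [  -0.30     0.90]
det(I−A) = (0.80)(0.90) − (-0.25)(-0.30) = 0.6450
adj(I−A) = [[0.90, 0.25], [0.30, 0.80]]
(I − A)⁻¹ = adj(I−A) / det(I−A) ≈
  [   1.3953     0.3876]
  [   0.4651     1.2403]
First solve x = (I − A)⁻¹ d = adj(I−A)·d / det(I−A); in particular x_2 = (0.30·200 + 0.80·510) / 0.6450 = 468.00 / 0.6450 ≈ 725.5814.
Intermediate flow from 2 to 2: z_22 = a_22 · x_2 = 0.10 × 468.00 / 0.6450 = 46.80 / 0.6450 ≈ 72.56.

z_22 = 72.56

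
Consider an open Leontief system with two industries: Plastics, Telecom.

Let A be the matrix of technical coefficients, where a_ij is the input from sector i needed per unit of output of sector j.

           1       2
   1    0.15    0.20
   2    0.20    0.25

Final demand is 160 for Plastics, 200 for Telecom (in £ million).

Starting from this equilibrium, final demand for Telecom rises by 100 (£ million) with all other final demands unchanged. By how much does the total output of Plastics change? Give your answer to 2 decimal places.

I − A =
  [   0.85    -0.20]
  [  -0.20     0.75]
det(I−A) = (0.85)(0.75) − (-0.20)(-0.20) = 0.5975
adj(I−A) = [[0.75, 0.20], [0.20, 0.85]]
(I − A)⁻¹ = adj(I−A) / det(I−A) ≈
  [   1.2552     0.3347]
  [   0.3347     1.4226]
Δx = (I − A)⁻¹ Δd with Δd having +100 in the Telecom component and 0 elsewhere.
So Δx_1 = L_12 · (+100), where L_12 = adj(I−A)_12 / det(I−A) = 0.20 / 0.5975.
Δx_1 = 0.20 × (+100) / 0.5975 = 20.00 / 0.5975 ≈ 33.47.

Δx_1 = 33.47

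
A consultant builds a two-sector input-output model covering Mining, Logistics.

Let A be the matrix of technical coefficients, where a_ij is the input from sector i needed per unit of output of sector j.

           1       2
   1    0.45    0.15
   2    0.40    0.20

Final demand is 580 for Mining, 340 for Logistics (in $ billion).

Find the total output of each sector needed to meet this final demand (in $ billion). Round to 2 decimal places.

I − A =
  [   0.55    -0.15]
  [  -0.40     0.80]
det(I−A) = (0.55)(0.80) − (-0.15)(-0.40) = 0.3800
adj(I−A) = [[0.80, 0.15], [0.40, 0.55]]
(I − A)⁻¹ = adj(I−A) / det(I−A) ≈
  [   2.1053     0.3947]
  [   1.0526     1.4474]
x = (I − A)⁻¹ d = adj(I−A)·d / det(I−A), with det(I−A) = 0.3800:
  x_1 = (0.80·580 + 0.15·340) / 0.3800 = 515.00 / 0.3800 ≈ 1355.26
  x_2 = (0.40·580 + 0.55·340) / 0.3800 = 419.00 / 0.3800 ≈ 1102.63

x_1 = 1355.26, x_2 = 1102.63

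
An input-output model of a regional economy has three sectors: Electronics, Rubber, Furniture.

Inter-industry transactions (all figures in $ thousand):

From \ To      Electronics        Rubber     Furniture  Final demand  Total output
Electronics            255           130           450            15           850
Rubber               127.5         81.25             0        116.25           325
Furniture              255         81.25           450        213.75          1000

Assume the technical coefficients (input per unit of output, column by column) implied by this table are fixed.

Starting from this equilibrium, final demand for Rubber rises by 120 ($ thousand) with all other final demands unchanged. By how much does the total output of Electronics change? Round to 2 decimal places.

Technical coefficients a_ij = z_ij / X_j:
  a_11 = 255/850 = 0.30, a_21 = 127.5/850 = 0.15, a_31 = 255/850 = 0.30
  a_12 = 130/325 = 0.40, a_22 = 81.25/325 = 0.25, a_32 = 81.25/325 = 0.25
  a_13 = 450/1000 = 0.45, a_23 = 0/1000 = 0.00, a_33 = 450/1000 = 0.45
I − A =
  [   0.70    -0.40    -0.45]
  [  -0.15     0.75     0.00]
  [  -0.30    -0.25     0.55]
Cofactors of I−A, C_ij = (−1)^(i+j)·(minor ij) (rows/columns in the sector order above):
  C_11 = (0.75)(0.55) − (0.00)(-0.25) = 0.4125
  C_12 = −[(-0.15)(0.55) − (0.00)(-0.30)] = 0.0825
  C_13 = (-0.15)(-0.25) − (0.75)(-0.30) = 0.2625
  C_21 = −[(-0.40)(0.55) − (-0.45)(-0.25)] = 0.3325
  C_22 = (0.70)(0.55) − (-0.45)(-0.30) = 0.2500
  C_23 = −[(0.70)(-0.25) − (-0.40)(-0.30)] = 0.2950
  C_31 = (-0.40)(0.00) − (-0.45)(0.75) = 0.3375
  C_32 = −[(0.70)(0.00) − (-0.45)(-0.15)] = 0.0675
  C_33 = (0.70)(0.75) − (-0.40)(-0.15) = 0.4650
det(I−A) = Σ_j (I−A)_1j·C_1j = (0.70)(0.4125) + (-0.40)(0.0825) + (-0.45)(0.2625) = 0.137625
adj(I−A) = Cᵀ =
  [ 0.4125   0.3325   0.3375]
  [ 0.0825   0.2500   0.0675]
  [ 0.2625   0.2950   0.4650]
(I − A)⁻¹ = adj(I−A) / det(I−A) ≈
  [   2.9973     2.4160     2.4523]
  [   0.5995     1.8165     0.4905]
  [   1.9074     2.1435     3.3787]
Δx = (I − A)⁻¹ Δd with Δd having +120 in the Rubber component and 0 elsewhere.
So Δx_1 = L_12 · (+120), where L_12 = adj(I−A)_12 / det(I−A) = 0.3325 / 0.137625.
Δx_1 = 0.3325 × (+120) / 0.137625 = 39.90 / 0.137625 ≈ 289.92.

Δx_1 = 289.92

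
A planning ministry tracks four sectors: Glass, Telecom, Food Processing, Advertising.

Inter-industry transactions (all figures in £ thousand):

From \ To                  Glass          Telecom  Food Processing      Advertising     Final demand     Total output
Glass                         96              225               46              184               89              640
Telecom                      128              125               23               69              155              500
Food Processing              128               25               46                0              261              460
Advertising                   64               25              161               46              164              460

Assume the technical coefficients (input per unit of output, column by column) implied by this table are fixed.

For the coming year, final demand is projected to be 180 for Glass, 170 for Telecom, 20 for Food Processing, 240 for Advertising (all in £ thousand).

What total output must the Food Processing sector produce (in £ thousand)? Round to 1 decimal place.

x_3 = 214.7

Technical coefficients a_ij = z_ij / X_j:
  a_11 = 96/640 = 0.15, a_21 = 128/640 = 0.20, a_31 = 128/640 = 0.20, a_41 = 64/640 = 0.10
  a_12 = 225/500 = 0.45, a_22 = 125/500 = 0.25, a_32 = 25/500 = 0.05, a_42 = 25/500 = 0.05
  a_13 = 46/460 = 0.10, a_23 = 23/460 = 0.05, a_33 = 46/460 = 0.10, a_43 = 161/460 = 0.35
  a_14 = 184/460 = 0.40, a_24 = 69/460 = 0.15, a_34 = 0/460 = 0.00, a_44 = 46/460 = 0.10
I − A =
  [   0.85    -0.45    -0.10    -0.40]
  [  -0.20     0.75    -0.05    -0.15]
  [  -0.20    -0.05     0.90     0.00]
  [  -0.10    -0.05    -0.35     0.90]
Compute the cofactors C_ij = (−1)^(i+j)·(3×3 minor ij) of I−A; the adjugate is their transpose:
adj(I−A) = Cᵀ =
  [ 0.595875   0.394000   0.216625   0.330500]
  [ 0.195000   0.606500   0.128375   0.187750]
  [ 0.143250   0.121250   0.445625   0.083875]
  [ 0.132750   0.124625   0.204500   0.470125]
det(I−A) = Σ_j (I−A)_1j·C_1j = (0.85)(0.595875) + (-0.45)(0.195000) + (-0.10)(0.143250) + (-0.40)(0.132750) = 0.35131875
(I − A)⁻¹ = adj(I−A) / det(I−A) ≈
  [   1.6961     1.1215     0.6166     0.9407]
  [   0.5551     1.7264     0.3654     0.5344]
  [   0.4077     0.3451     1.2684     0.2387]
  [   0.3779     0.3547     0.5821     1.3382]
x = (I − A)⁻¹ d = adj(I−A)·d / det(I−A), with det(I−A) = 0.35131875:
  x_1 = (0.595875·180 + 0.394000·170 + 0.216625·20 + 0.330500·240) / 0.35131875 = 257.89 / 0.35131875 ≈ 734.1
  x_2 = (0.195000·180 + 0.606500·170 + 0.128375·20 + 0.187750·240) / 0.35131875 = 185.8325 / 0.35131875 ≈ 529.0
  x_3 = (0.143250·180 + 0.121250·170 + 0.445625·20 + 0.083875·240) / 0.35131875 = 75.44 / 0.35131875 ≈ 214.7
  x_4 = (0.132750·180 + 0.124625·170 + 0.204500·20 + 0.470125·240) / 0.35131875 = 162.00125 / 0.35131875 ≈ 461.1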